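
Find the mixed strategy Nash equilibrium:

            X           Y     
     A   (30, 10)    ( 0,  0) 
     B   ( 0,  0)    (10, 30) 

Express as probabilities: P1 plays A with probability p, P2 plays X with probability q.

p = 0.75, q = 0.25

Work:
Find probabilities that make opponent indifferent:
P2 chooses q to make P1 indifferent between A and B
P1 chooses p to make P2 indifferent between X and Y
Mixed NE: P1 plays (A: 0.75, B: 0.25), P2 plays (X: 0.25, Y: 0.75)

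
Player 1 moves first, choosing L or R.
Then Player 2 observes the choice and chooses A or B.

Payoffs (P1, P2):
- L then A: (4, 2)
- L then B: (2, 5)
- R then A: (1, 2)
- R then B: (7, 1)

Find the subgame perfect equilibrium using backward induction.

P1 plays L, P2 plays B after L and A after R; Payoff (2, 5)

Work:
Backward induction:
After L: P2 chooses B → P1 gets 2
After R: P2 chooses A → P1 gets 1
P1 chooses L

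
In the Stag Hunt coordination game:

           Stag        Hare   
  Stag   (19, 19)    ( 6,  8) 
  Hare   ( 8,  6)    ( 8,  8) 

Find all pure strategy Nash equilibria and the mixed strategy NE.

Pure NE: (Stag, Stag) and (Hare, Hare); Mixed NE: p = 0.1538, q = 0.1538

Work:
Check pure NE:
(Stag, Stag): (19, 19) - no unilateral deviation beneficial
(Hare, Hare): (8, 8) - no unilateral deviation beneficial
Mixed NE: P1 plays Stag with p = 0.1538, P2 plays Stag with q = 0.1538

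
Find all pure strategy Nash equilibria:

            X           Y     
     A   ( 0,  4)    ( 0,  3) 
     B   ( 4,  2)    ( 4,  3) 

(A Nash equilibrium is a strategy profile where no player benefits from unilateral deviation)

Nash equilibrium: (B, Y)

Work:
Best responses:
  P1 vs X: payoffs [0, 4] → best response B (payoff 4)
  P1 vs Y: payoffs [0, 4] → best response B (payoff 4)
  P2 vs A: payoffs [4, 3] → best response X (payoff 4)
  P2 vs B: payoffs [2, 3] → best response Y (payoff 3)
Mutual best responses: (B,Y) → Nash equilibria.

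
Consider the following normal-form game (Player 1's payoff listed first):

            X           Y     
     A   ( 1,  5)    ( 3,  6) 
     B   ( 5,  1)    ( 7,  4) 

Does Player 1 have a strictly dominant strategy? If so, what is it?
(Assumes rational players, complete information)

Yes, Player 1's strictly dominant strategy is B

Work:
A strategy strictly dominates another if it gives a strictly higher payoff against every opponent action. Compare each pair of P1's strategies column-by-column:
  A vs B: [1 vs 5, 3 vs 7] → A does not strictly dominate B (column X: 1 ≤ 5)
  B vs A: [5 vs 1, 7 vs 3] → B strictly dominates A
B strictly dominates every other strategy → strictly dominant.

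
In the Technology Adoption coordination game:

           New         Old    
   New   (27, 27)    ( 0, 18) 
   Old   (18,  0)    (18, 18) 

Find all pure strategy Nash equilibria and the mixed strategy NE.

Pure NE: (New, New) and (Old, Old); Mixed NE: p = 0.6667, q = 0.6667

Work:
Check pure NE:
(New, New): (27, 27) - no unilateral deviation beneficial
(Old, Old): (18, 18) - no unilateral deviation beneficial
Mixed NE: P1 plays New with p = 0.6667, P2 plays New with q = 0.6667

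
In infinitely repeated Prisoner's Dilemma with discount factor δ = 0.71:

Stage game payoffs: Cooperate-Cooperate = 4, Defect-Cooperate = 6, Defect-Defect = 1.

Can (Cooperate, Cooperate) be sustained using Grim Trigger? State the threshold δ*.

δ* = 0.4; since δ = 0.71 ≥ 0.4, cooperation can be sustained

Work:
For Grim Trigger:
Cooperate forever: 4/(1-δ)
Defect then punished: 6 + 1·δ/(1-δ)
Need: 4/(1-δ) ≥ 6 + 1·δ/(1-δ)
Solving: δ ≥ (T-R)/(T-P) = (6-4)/(6-1) = 0.4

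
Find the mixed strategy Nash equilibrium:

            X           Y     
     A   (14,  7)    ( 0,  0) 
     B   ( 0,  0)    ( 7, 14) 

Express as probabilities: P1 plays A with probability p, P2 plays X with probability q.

p = 0.6667, q = 0.3333

Work:
Find probabilities that make opponent indifferent:
P2 chooses q to make P1 indifferent between A and B
P1 chooses p to make P2 indifferent between X and Y
Mixed NE: P1 plays (A: 0.6667, B: 0.3333), P2 plays (X: 0.3333, Y: 0.6667)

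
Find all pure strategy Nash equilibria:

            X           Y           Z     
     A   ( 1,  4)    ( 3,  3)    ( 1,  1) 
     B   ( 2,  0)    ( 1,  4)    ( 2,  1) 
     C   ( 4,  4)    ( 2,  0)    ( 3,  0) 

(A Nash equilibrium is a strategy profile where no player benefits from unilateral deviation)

Nash equilibrium: (C, X)

Work:
Best responses:
  P1 vs X: payoffs [1, 2, 4] → best response C (payoff 4)
  P1 vs Y: payoffs [3, 1, 2] → best response A (payoff 3)
  P1 vs Z: payoffs [1, 2, 3] → best response C (payoff 3)
  P2 vs A: payoffs [4, 3, 1] → best response X (payoff 4)
  P2 vs B: payoffs [0, 4, 1] → best response Y (payoff 4)
  P2 vs C: payoffs [4, 0, 0] → best response X (payoff 4)
Mutual best responses: (C,X) → Nash equilibria.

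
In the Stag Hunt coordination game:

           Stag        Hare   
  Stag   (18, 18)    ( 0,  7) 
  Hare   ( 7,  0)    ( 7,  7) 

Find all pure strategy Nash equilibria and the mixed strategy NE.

Pure NE: (Stag, Stag) and (Hare, Hare); Mixed NE: p = 0.3889, q = 0.3889

Work:
Check pure NE:
(Stag, Stag): (18, 18) - no unilateral deviation beneficial
(Hare, Hare): (7, 7) - no unilateral deviation beneficial
Mixed NE: P1 plays Stag with p = 0.3889, P2 plays Stag with q = 0.3889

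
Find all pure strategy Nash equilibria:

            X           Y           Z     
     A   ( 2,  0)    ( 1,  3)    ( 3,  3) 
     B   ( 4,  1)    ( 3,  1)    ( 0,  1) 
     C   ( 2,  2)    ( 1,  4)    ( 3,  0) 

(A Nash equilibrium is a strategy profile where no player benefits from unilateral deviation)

Nash equilibrium: (A, Z), (B, X), (B, Y)

Work:
Best responses:
  P1 vs X: payoffs [2, 4, 2] → best response B (payoff 4)
  P1 vs Y: payoffs [1, 3, 1] → best response B (payoff 3)
  P1 vs Z: payoffs [3, 0, 3] → best response A/C (payoff 3)
  P2 vs A: payoffs [0, 3, 3] → best response Y/Z (payoff 3)
  P2 vs B: payoffs [1, 1, 1] → best response X/Y/Z (payoff 1)
  P2 vs C: payoffs [2, 4, 0] → best response Y (payoff 4)
Mutual best responses: (A,Z), (B,X), (B,Y) → Nash equilibria.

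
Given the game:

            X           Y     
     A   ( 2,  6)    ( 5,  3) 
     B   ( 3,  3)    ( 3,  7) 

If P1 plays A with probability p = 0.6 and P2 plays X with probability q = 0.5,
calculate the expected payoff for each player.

E[P1] = 3.3, E[P2] = 4.7

Work:
E[P1] = p·q·π₁(A,X) + p·(1-q)·π₁(A,Y) + (1-p)·q·π₁(B,X) + (1-p)·(1-q)·π₁(B,Y)
= 0.6·0.5·2 + 0.6·0.5·5 + 0.4·0.5·3 + 0.4·0.5·3
= 3.3

E[P2] = 4.7 (similar calculation)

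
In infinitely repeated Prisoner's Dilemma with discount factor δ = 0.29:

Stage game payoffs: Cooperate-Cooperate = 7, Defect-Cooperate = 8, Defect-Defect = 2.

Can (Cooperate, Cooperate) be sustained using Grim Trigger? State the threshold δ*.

δ* = 0.1667; since δ = 0.29 ≥ 0.1667, cooperation can be sustained

Work:
For Grim Trigger:
Cooperate forever: 7/(1-δ)
Defect then punished: 8 + 2·δ/(1-δ)
Need: 7/(1-δ) ≥ 8 + 2·δ/(1-δ)
Solving: δ ≥ (T-R)/(T-P) = (8-7)/(8-2) = 0.1667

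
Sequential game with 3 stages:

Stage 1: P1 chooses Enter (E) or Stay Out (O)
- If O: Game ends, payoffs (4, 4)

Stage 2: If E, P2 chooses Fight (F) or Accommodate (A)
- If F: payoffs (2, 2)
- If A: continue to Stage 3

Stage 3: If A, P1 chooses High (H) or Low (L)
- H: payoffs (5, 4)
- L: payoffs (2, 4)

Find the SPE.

SPE: (E, A, H); Outcome (5, 4)

Work:
Stage 3: P1 chooses H (5 vs 2)
Stage 2: P2: F->2, A->4 (anticipating H). Choose A
Stage 1: P1: O->4, E->5 (anticipating A, H). Choose E
SPE path: E -> A -> H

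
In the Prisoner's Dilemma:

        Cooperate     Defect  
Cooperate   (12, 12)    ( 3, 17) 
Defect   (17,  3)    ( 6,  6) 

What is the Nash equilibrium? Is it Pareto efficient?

(Defect, Defect) is NE; not Pareto efficient

Work:
Defect dominates Cooperate for both players:
If P2 cooperates: Defect (17) > Cooperate (12)
If P2 defects: Defect (6) > Cooperate (3)
NE: (Defect, Defect) with payoff (6, 6)
But (Cooperate, Cooperate) = (12, 12) Pareto dominates (6, 6)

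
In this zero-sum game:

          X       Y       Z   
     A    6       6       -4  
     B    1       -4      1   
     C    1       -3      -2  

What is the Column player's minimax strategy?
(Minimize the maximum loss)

Column should play Z, value = 1

Work:
Column player minimizes Row's maximum payoff:
Column X: max payoff to Row = 6
Column Y: max payoff to Row = 6
Column Z: max payoff to Row = 1
Minimum is 1, achieved by column Z.
Minimax strategy: Z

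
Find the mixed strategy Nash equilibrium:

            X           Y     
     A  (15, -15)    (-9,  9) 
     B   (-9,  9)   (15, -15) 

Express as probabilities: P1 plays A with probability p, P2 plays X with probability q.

p = 0.5, q = 0.5

Work:
Find probabilities that make opponent indifferent:
P2 chooses q to make P1 indifferent between A and B
P1 chooses p to make P2 indifferent between X and Y
Mixed NE: P1 plays (A: 0.5, B: 0.5), P2 plays (X: 0.5, Y: 0.5)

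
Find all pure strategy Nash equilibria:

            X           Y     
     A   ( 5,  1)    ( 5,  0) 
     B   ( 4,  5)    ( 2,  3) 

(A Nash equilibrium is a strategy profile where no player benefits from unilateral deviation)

Nash equilibrium: (A, X)

Work:
Best responses:
  P1 vs X: payoffs [5, 4] → best response A (payoff 5)
  P1 vs Y: payoffs [5, 2] → best response A (payoff 5)
  P2 vs A: payoffs [1, 0] → best response X (payoff 1)
  P2 vs B: payoffs [5, 3] → best response X (payoff 5)
Mutual best responses: (A,X) → Nash equilibria.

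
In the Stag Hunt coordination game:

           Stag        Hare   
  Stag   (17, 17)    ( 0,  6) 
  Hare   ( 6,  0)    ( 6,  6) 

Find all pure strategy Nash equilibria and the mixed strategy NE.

Pure NE: (Stag, Stag) and (Hare, Hare); Mixed NE: p = 0.3529, q = 0.3529

Work:
Check pure NE:
(Stag, Stag): (17, 17) - no unilateral deviation beneficial
(Hare, Hare): (6, 6) - no unilateral deviation beneficial
Mixed NE: P1 plays Stag with p = 0.3529, P2 plays Stag with q = 0.3529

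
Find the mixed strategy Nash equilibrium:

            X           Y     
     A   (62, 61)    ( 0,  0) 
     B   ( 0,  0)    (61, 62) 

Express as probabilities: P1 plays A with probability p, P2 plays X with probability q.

p = 0.5041, q = 0.4959

Work:
Find probabilities that make opponent indifferent:
P2 chooses q to make P1 indifferent between A and B
P1 chooses p to make P2 indifferent between X and Y
Mixed NE: P1 plays (A: 0.5041, B: 0.4959), P2 plays (X: 0.4959, Y: 0.5041)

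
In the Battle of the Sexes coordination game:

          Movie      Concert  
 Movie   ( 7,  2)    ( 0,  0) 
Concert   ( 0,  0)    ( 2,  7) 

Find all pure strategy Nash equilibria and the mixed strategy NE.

Pure NE: (Movie, Movie) and (Concert, Concert); Mixed NE: p = 0.7778, q = 0.2222

Work:
Check pure NE:
(Movie, Movie): (7, 2) - no unilateral deviation beneficial
(Concert, Concert): (2, 7) - no unilateral deviation beneficial
Mixed NE: P1 plays Movie with p = 0.7778, P2 plays Movie with q = 0.2222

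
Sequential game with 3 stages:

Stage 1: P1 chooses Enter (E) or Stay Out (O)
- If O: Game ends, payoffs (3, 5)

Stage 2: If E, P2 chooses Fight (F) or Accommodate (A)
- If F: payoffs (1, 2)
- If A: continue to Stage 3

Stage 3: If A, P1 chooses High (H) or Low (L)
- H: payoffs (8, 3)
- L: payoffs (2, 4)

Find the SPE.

SPE: (E, A, H); Outcome (8, 3)

Work:
Stage 3: P1 chooses H (8 vs 2)
Stage 2: P2: F->2, A->3 (anticipating H). Choose A
Stage 1: P1: O->3, E->8 (anticipating A, H). Choose E
SPE path: E -> A -> H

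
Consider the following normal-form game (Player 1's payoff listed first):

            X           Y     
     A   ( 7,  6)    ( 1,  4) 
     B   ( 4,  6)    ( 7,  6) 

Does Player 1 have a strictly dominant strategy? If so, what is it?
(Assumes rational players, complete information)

No strictly dominant strategy exists for Player 1

Work:
A strategy strictly dominates another if it gives a strictly higher payoff against every opponent action. Compare each pair of P1's strategies column-by-column:
  A vs B: [7 vs 4, 1 vs 7] → A does not strictly dominate B (column Y: 1 ≤ 7)
  B vs A: [4 vs 7, 7 vs 1] → B does not strictly dominate A (column X: 4 ≤ 7)
No single strategy strictly dominates all others → no strictly dominant strategy.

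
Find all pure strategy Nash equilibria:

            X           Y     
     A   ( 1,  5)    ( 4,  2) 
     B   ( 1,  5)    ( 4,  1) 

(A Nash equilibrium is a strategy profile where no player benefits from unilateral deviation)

Nash equilibrium: (A, X), (B, X)

Work:
Best responses:
  P1 vs X: payoffs [1, 1] → best response A/B (payoff 1)
  P1 vs Y: payoffs [4, 4] → best response A/B (payoff 4)
  P2 vs A: payoffs [5, 2] → best response X (payoff 5)
  P2 vs B: payoffs [5, 1] → best response X (payoff 5)
Mutual best responses: (A,X), (B,X) → Nash equilibria.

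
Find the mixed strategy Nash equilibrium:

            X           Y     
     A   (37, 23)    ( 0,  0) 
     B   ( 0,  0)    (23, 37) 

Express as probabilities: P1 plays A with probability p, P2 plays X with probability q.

p = 0.6167, q = 0.3833

Work:
Find probabilities that make opponent indifferent:
P2 chooses q to make P1 indifferent between A and B
P1 chooses p to make P2 indifferent between X and Y
Mixed NE: P1 plays (A: 0.6167, B: 0.3833), P2 plays (X: 0.3833, Y: 0.6167)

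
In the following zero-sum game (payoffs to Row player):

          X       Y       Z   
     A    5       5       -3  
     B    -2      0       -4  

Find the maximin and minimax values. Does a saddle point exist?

Maximin = -3, Minimax = -3, Saddle: True

Work:
Row minimums: [-3, -4] → maximin = -3
Column maximums: [5, 5, -3] → minimax = -3
Saddle point exists! Game value = -3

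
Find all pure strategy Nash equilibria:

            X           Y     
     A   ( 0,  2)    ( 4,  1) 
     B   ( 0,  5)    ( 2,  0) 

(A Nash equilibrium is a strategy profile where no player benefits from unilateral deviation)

Nash equilibrium: (A, X), (B, X)

Work:
Best responses:
  P1 vs X: payoffs [0, 0] → best response A/B (payoff 0)
  P1 vs Y: payoffs [4, 2] → best response A (payoff 4)
  P2 vs A: payoffs [2, 1] → best response X (payoff 2)
  P2 vs B: payoffs [5, 0] → best response X (payoff 5)
Mutual best responses: (A,X), (B,X) → Nash equilibria.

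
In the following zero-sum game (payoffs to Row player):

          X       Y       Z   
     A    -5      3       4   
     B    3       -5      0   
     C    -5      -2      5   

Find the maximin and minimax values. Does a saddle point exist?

Maximin = -5, Minimax = 3, Saddle: False

Work:
Row minimums: [-5, -5, -5] → maximin = -5
Column maximums: [3, 3, 5] → minimax = 3
No saddle point (maximin ≠ minimax). Mixed strategy needed.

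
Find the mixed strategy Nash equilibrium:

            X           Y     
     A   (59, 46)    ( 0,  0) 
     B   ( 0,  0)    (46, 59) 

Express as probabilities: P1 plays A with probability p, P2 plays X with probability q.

p = 0.5619, q = 0.4381

Work:
Find probabilities that make opponent indifferent:
P2 chooses q to make P1 indifferent between A and B
P1 chooses p to make P2 indifferent between X and Y
Mixed NE: P1 plays (A: 0.5619, B: 0.4381), P2 plays (X: 0.4381, Y: 0.5619)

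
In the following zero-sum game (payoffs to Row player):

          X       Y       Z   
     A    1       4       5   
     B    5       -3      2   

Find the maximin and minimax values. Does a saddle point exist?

Maximin = 1, Minimax = 4, Saddle: False

Work:
Row minimums: [1, -3] → maximin = 1
Column maximums: [5, 4, 5] → minimax = 4
No saddle point (maximin ≠ minimax). Mixed strategy needed.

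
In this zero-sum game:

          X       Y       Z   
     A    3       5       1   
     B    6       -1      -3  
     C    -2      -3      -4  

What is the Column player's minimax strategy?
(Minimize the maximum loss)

Column should play Z, value = 1

Work:
Column player minimizes Row's maximum payoff:
Column X: max payoff to Row = 6
Column Y: max payoff to Row = 5
Column Z: max payoff to Row = 1
Minimum is 1, achieved by column Z.
Minimax strategy: Z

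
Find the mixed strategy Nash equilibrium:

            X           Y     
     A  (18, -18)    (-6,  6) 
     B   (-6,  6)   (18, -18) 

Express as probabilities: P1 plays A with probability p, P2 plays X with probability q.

p = 0.5, q = 0.5

Work:
Find probabilities that make opponent indifferent:
P2 chooses q to make P1 indifferent between A and B
P1 chooses p to make P2 indifferent between X and Y
Mixed NE: P1 plays (A: 0.5, B: 0.5), P2 plays (X: 0.5, Y: 0.5)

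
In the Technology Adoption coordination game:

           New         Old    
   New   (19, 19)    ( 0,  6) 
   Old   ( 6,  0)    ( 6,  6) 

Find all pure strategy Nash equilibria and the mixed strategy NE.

Pure NE: (New, New) and (Old, Old); Mixed NE: p = 0.3158, q = 0.3158

Work:
Check pure NE:
(New, New): (19, 19) - no unilateral deviation beneficial
(Old, Old): (6, 6) - no unilateral deviation beneficial
Mixed NE: P1 plays New with p = 0.3158, P2 plays New with q = 0.3158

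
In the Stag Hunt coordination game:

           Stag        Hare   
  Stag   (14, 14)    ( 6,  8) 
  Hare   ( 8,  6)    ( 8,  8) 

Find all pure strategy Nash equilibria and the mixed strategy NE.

Pure NE: (Stag, Stag) and (Hare, Hare); Mixed NE: p = 0.25, q = 0.25

Work:
Check pure NE:
(Stag, Stag): (14, 14) - no unilateral deviation beneficial
(Hare, Hare): (8, 8) - no unilateral deviation beneficial
Mixed NE: P1 plays Stag with p = 0.25, P2 plays Stag with q = 0.25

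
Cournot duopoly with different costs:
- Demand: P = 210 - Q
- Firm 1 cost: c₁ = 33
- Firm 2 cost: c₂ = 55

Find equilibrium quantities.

q₁* = 66.33, q₂* = 44.33

Work:
Reaction: q₁ = (210 - 33 - q₂)/2
Reaction: q₂ = (210 - 55 - q₁)/2
Solve simultaneously:
q₁* = (210 - 2×33 + 55)/3 = 66.33
q₂* = (210 - 2×55 + 33)/3 = 44.33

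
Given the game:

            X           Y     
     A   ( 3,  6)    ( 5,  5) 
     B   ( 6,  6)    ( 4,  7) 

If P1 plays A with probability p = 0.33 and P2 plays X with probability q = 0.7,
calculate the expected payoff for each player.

E[P1] = 4.806, E[P2] = 6.102

Work:
E[P1] = p·q·π₁(A,X) + p·(1-q)·π₁(A,Y) + (1-p)·q·π₁(B,X) + (1-p)·(1-q)·π₁(B,Y)
= 0.33·0.7·3 + 0.33·0.3·5 + 0.67·0.7·6 + 0.67·0.3·4
= 4.806

E[P2] = 6.102 (similar calculation)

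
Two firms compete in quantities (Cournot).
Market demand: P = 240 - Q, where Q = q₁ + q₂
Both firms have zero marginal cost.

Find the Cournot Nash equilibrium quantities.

q₁* = q₂* = 80.0; P* = 80.0

Work:
Profit: π_i = P·q_i = (a - q_i - q_j)·q_i
FOC: ∂π_i/∂q_i = a - 2q_i - q_j = 0
Reaction function: q_i = (240 - q_j)/2
Symmetry: q* = 240/3 = 80.0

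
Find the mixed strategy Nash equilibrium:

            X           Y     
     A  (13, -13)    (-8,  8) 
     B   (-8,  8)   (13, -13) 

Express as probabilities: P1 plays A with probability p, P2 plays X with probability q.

p = 0.5, q = 0.5

Work:
Find probabilities that make opponent indifferent:
P2 chooses q to make P1 indifferent between A and B
P1 chooses p to make P2 indifferent between X and Y
Mixed NE: P1 plays (A: 0.5, B: 0.5), P2 plays (X: 0.5, Y: 0.5)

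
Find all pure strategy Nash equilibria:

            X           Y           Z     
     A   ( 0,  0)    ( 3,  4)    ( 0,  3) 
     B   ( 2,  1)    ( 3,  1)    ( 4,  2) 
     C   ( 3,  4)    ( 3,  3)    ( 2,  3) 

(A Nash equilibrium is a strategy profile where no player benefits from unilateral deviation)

Nash equilibrium: (A, Y), (B, Z), (C, X)

Work:
Best responses:
  P1 vs X: payoffs [0, 2, 3] → best response C (payoff 3)
  P1 vs Y: payoffs [3, 3, 3] → best response A/B/C (payoff 3)
  P1 vs Z: payoffs [0, 4, 2] → best response B (payoff 4)
  P2 vs A: payoffs [0, 4, 3] → best response Y (payoff 4)
  P2 vs B: payoffs [1, 1, 2] → best response Z (payoff 2)
  P2 vs C: payoffs [4, 3, 3] → best response X (payoff 4)
Mutual best responses: (A,Y), (B,Z), (C,X) → Nash equilibria.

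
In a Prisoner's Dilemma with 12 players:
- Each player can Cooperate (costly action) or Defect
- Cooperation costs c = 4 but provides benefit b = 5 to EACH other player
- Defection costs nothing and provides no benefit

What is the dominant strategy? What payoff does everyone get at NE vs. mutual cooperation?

Dominant: Defect; NE payoff = 0; Coop payoff = 51

Work:
Defect dominates (saves cost c = 4, benefit to others is external)
NE: All defect → everyone gets 0
If all cooperate: each receives (11)×5 - 4 = 51
Social dilemma: 51 > 0 but NE gives 0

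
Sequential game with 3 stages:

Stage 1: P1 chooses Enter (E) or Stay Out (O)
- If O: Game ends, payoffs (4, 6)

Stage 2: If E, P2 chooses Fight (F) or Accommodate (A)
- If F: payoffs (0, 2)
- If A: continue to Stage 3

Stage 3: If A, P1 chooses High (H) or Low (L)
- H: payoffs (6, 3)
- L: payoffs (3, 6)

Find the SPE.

SPE: (E, A, H); Outcome (6, 3)

Work:
Stage 3: P1 chooses H (6 vs 3)
Stage 2: P2: F->2, A->3 (anticipating H). Choose A
Stage 1: P1: O->4, E->6 (anticipating A, H). Choose E
SPE path: E -> A -> H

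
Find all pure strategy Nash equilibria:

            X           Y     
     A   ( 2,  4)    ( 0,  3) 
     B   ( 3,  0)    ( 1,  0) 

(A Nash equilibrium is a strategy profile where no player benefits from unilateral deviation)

Nash equilibrium: (B, X), (B, Y)

Work:
Best responses:
  P1 vs X: payoffs [2, 3] → best response B (payoff 3)
  P1 vs Y: payoffs [0, 1] → best response B (payoff 1)
  P2 vs A: payoffs [4, 3] → best response X (payoff 4)
  P2 vs B: payoffs [0, 0] → best response X/Y (payoff 0)
Mutual best responses: (B,X), (B,Y) → Nash equilibria.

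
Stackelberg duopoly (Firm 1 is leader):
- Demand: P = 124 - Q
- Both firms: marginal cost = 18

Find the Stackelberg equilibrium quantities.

q₁* (leader) = 53.0, q₂* (follower) = 26.5

Work:
Follower's reaction: q₂ = (a - c - q₁)/2
Leader substitutes: π₁ = q₁·(a - q₁ - (a-c-q₁)/2 - c)
FOC: q₁* = (124 - 18)/2 = 53.00
Then: q₂* = (124 - 18 - 53.0)/2 = 26.50
Leader has first-mover advantage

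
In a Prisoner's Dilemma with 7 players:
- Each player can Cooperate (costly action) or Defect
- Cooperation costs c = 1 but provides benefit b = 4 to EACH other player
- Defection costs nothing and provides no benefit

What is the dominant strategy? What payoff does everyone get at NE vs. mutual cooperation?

Dominant: Defect; NE payoff = 0; Coop payoff = 23

Work:
Defect dominates (saves cost c = 1, benefit to others is external)
NE: All defect → everyone gets 0
If all cooperate: each receives (6)×4 - 1 = 23
Social dilemma: 23 > 0 but NE gives 0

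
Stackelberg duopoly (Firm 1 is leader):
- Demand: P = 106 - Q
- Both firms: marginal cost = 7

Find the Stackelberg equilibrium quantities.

q₁* (leader) = 49.5, q₂* (follower) = 24.75

Work:
Follower's reaction: q₂ = (a - c - q₁)/2
Leader substitutes: π₁ = q₁·(a - q₁ - (a-c-q₁)/2 - c)
FOC: q₁* = (106 - 7)/2 = 49.50
Then: q₂* = (106 - 7 - 49.5)/2 = 24.75
Leader has first-mover advantage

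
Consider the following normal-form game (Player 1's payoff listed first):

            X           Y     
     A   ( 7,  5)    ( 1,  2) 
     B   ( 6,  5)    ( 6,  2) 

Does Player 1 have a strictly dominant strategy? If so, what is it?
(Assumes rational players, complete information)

No strictly dominant strategy exists for Player 1

Work:
A strategy strictly dominates another if it gives a strictly higher payoff against every opponent action. Compare each pair of P1's strategies column-by-column:
  A vs B: [7 vs 6, 1 vs 6] → A does not strictly dominate B (column Y: 1 ≤ 6)
  B vs A: [6 vs 7, 6 vs 1] → B does not strictly dominate A (column X: 6 ≤ 7)
No single strategy strictly dominates all others → no strictly dominant strategy.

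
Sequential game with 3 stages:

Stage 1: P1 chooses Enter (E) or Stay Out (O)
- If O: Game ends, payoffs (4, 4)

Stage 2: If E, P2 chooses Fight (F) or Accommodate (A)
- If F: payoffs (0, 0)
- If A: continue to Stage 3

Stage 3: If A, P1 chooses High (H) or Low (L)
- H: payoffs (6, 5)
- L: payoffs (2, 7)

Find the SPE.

SPE: (E, A, H); Outcome (6, 5)

Work:
Stage 3: P1 chooses H (6 vs 2)
Stage 2: P2: F->0, A->5 (anticipating H). Choose A
Stage 1: P1: O->4, E->6 (anticipating A, H). Choose E
SPE path: E -> A -> H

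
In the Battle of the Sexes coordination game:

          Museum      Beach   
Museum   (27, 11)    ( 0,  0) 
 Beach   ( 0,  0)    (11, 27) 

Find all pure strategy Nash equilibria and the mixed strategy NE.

Pure NE: (Museum, Museum) and (Beach, Beach); Mixed NE: p = 0.7105, q = 0.2895

Work:
Check pure NE:
(Museum, Museum): (27, 11) - no unilateral deviation beneficial
(Beach, Beach): (11, 27) - no unilateral deviation beneficial
Mixed NE: P1 plays Museum with p = 0.7105, P2 plays Museum with q = 0.2895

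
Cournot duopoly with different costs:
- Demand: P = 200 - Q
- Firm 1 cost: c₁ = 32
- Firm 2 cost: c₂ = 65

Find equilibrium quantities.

q₁* = 67.0, q₂* = 34.0

Work:
Reaction: q₁ = (200 - 32 - q₂)/2
Reaction: q₂ = (200 - 65 - q₁)/2
Solve simultaneously:
q₁* = (200 - 2×32 + 65)/3 = 67.0
q₂* = (200 - 2×65 + 32)/3 = 34.0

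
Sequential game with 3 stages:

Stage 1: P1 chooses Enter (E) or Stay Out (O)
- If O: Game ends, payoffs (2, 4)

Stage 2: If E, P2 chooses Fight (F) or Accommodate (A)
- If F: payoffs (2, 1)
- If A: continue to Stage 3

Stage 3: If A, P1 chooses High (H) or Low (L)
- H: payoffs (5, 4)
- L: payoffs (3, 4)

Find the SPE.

SPE: (E, A, H); Outcome (5, 4)

Work:
Stage 3: P1 chooses H (5 vs 3)
Stage 2: P2: F->1, A->4 (anticipating H). Choose A
Stage 1: P1: O->2, E->5 (anticipating A, H). Choose E
SPE path: E -> A -> H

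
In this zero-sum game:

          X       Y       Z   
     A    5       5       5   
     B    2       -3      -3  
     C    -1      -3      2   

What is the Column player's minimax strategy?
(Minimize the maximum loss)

Column should play X or Y or Z (all achieve the minimum), value = 5

Work:
Column player minimizes Row's maximum payoff:
Column X: max payoff to Row = 5
Column Y: max payoff to Row = 5
Column Z: max payoff to Row = 5
Minimum is 5, achieved by columns X, Y, Z (tied).
Each of X or Y or Z is a minimax strategy.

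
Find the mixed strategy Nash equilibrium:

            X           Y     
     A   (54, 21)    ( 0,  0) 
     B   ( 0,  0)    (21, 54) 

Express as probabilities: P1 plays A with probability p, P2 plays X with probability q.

p = 0.72, q = 0.28

Work:
Find probabilities that make opponent indifferent:
P2 chooses q to make P1 indifferent between A and B
P1 chooses p to make P2 indifferent between X and Y
Mixed NE: P1 plays (A: 0.72, B: 0.28), P2 plays (X: 0.28, Y: 0.72)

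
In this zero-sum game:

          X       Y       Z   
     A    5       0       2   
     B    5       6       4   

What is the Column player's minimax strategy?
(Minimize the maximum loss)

Column should play Z, value = 4

Work:
Column player minimizes Row's maximum payoff:
Column X: max payoff to Row = 5
Column Y: max payoff to Row = 6
Column Z: max payoff to Row = 4
Minimum is 4, achieved by column Z.
Minimax strategy: Z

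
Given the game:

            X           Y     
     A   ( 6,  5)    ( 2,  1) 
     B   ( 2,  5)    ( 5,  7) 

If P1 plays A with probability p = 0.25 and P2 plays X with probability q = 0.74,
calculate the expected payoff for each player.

E[P1] = 3.325, E[P2] = 5.13

Work:
E[P1] = p·q·π₁(A,X) + p·(1-q)·π₁(A,Y) + (1-p)·q·π₁(B,X) + (1-p)·(1-q)·π₁(B,Y)
= 0.25·0.74·6 + 0.25·0.26·2 + 0.75·0.74·2 + 0.75·0.26·5
= 3.325

E[P2] = 5.13 (similar calculation)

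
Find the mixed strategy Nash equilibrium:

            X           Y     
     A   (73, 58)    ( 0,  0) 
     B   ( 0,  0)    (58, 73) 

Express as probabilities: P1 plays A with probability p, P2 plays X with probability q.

p = 0.5573, q = 0.4427

Work:
Find probabilities that make opponent indifferent:
P2 chooses q to make P1 indifferent between A and B
P1 chooses p to make P2 indifferent between X and Y
Mixed NE: P1 plays (A: 0.5573, B: 0.4427), P2 plays (X: 0.4427, Y: 0.5573)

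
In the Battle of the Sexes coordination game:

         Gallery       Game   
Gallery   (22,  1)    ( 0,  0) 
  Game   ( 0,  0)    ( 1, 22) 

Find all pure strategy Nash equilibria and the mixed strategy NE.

Pure NE: (Gallery, Gallery) and (Game, Game); Mixed NE: p = 0.9565, q = 0.0435

Work:
Check pure NE:
(Gallery, Gallery): (22, 1) - no unilateral deviation beneficial
(Game, Game): (1, 22) - no unilateral deviation beneficial
Mixed NE: P1 plays Gallery with p = 0.9565, P2 plays Gallery with q = 0.0435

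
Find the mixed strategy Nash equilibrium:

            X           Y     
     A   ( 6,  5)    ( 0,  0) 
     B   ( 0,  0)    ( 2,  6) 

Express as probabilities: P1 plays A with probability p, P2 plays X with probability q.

p = 0.5455, q = 0.25

Work:
Find probabilities that make opponent indifferent:
P2 chooses q to make P1 indifferent between A and B
P1 chooses p to make P2 indifferent between X and Y
Mixed NE: P1 plays (A: 0.5455, B: 0.4545), P2 plays (X: 0.25, Y: 0.75)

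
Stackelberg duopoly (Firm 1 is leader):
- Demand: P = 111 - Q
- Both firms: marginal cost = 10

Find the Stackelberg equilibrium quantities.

q₁* (leader) = 50.5, q₂* (follower) = 25.25

Work:
Follower's reaction: q₂ = (a - c - q₁)/2
Leader substitutes: π₁ = q₁·(a - q₁ - (a-c-q₁)/2 - c)
FOC: q₁* = (111 - 10)/2 = 50.50
Then: q₂* = (111 - 10 - 50.5)/2 = 25.25
Leader has first-mover advantage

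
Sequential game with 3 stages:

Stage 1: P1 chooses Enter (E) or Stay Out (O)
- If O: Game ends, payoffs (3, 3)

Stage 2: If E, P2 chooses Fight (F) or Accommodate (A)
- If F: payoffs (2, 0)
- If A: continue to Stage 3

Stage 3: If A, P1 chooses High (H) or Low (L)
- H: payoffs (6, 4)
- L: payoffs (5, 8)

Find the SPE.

SPE: (E, A, H); Outcome (6, 4)

Work:
Stage 3: P1 chooses H (6 vs 5)
Stage 2: P2: F->0, A->4 (anticipating H). Choose A
Stage 1: P1: O->3, E->6 (anticipating A, H). Choose E
SPE path: E -> A -> H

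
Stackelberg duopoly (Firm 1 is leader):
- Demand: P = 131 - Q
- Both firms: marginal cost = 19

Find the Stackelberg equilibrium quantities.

q₁* (leader) = 56.0, q₂* (follower) = 28.0

Work:
Follower's reaction: q₂ = (a - c - q₁)/2
Leader substitutes: π₁ = q₁·(a - q₁ - (a-c-q₁)/2 - c)
FOC: q₁* = (131 - 19)/2 = 56.00
Then: q₂* = (131 - 19 - 56.0)/2 = 28.00
Leader has first-mover advantage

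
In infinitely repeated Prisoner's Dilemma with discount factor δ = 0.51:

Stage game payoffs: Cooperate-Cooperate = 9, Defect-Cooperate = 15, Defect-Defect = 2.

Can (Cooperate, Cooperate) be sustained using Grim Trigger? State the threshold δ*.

δ* = 0.4615; since δ = 0.51 ≥ 0.4615, cooperation can be sustained

Work:
For Grim Trigger:
Cooperate forever: 9/(1-δ)
Defect then punished: 15 + 2·δ/(1-δ)
Need: 9/(1-δ) ≥ 15 + 2·δ/(1-δ)
Solving: δ ≥ (T-R)/(T-P) = (15-9)/(15-2) = 0.4615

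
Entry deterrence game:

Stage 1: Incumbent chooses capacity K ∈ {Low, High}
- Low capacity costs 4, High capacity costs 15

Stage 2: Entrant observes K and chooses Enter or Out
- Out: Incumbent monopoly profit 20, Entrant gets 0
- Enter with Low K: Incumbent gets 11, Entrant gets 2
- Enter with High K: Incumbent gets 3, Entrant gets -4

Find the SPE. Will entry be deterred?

SPE: (Low, Enter|Low, Out|High); Entry not deterred. Incumbent net profit = 7, Entrant gets 2

Work:
After Low K: Entrant enters (2 > 0)
After High K: Entrant stays out (-4 < 0)
Incumbent: Low → 11−4=7, High → 20−15=5
Incumbent chooses Low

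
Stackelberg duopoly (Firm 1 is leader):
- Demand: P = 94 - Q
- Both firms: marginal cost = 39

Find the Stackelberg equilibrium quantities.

q₁* (leader) = 27.5, q₂* (follower) = 13.75

Work:
Follower's reaction: q₂ = (a - c - q₁)/2
Leader substitutes: π₁ = q₁·(a - q₁ - (a-c-q₁)/2 - c)
FOC: q₁* = (94 - 39)/2 = 27.50
Then: q₂* = (94 - 39 - 27.5)/2 = 13.75
Leader has first-mover advantage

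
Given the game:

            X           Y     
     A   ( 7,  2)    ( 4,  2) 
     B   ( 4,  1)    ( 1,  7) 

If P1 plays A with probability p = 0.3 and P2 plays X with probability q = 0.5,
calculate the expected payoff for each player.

E[P1] = 3.4, E[P2] = 3.4

Work:
E[P1] = p·q·π₁(A,X) + p·(1-q)·π₁(A,Y) + (1-p)·q·π₁(B,X) + (1-p)·(1-q)·π₁(B,Y)
= 0.3·0.5·7 + 0.3·0.5·4 + 0.7·0.5·4 + 0.7·0.5·1
= 3.4

E[P2] = 3.4 (similar calculation)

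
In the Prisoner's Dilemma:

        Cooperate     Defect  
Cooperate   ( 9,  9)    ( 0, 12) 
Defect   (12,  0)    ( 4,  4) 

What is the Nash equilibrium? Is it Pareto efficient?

(Defect, Defect) is NE; not Pareto efficient

Work:
Defect dominates Cooperate for both players:
If P2 cooperates: Defect (12) > Cooperate (9)
If P2 defects: Defect (4) > Cooperate (0)
NE: (Defect, Defect) with payoff (4, 4)
But (Cooperate, Cooperate) = (9, 9) Pareto dominates (4, 4)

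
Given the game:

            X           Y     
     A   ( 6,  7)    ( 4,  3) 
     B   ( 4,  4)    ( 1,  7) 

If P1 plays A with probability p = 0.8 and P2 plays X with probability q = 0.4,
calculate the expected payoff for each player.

E[P1] = 4.28, E[P2] = 4.84

Work:
E[P1] = p·q·π₁(A,X) + p·(1-q)·π₁(A,Y) + (1-p)·q·π₁(B,X) + (1-p)·(1-q)·π₁(B,Y)
= 0.8·0.4·6 + 0.8·0.6·4 + 0.2·0.4·4 + 0.2·0.6·1
= 4.28

E[P2] = 4.84 (similar calculation)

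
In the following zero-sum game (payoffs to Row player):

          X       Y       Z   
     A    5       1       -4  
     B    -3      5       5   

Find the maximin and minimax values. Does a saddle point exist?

Maximin = -3, Minimax = 5, Saddle: False

Work:
Row minimums: [-4, -3] → maximin = -3
Column maximums: [5, 5, 5] → minimax = 5
No saddle point (maximin ≠ minimax). Mixed strategy needed.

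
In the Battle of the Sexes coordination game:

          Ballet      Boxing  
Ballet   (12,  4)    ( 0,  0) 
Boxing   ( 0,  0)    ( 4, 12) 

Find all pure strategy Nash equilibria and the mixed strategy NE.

Pure NE: (Ballet, Ballet) and (Boxing, Boxing); Mixed NE: p = 0.75, q = 0.25

Work:
Check pure NE:
(Ballet, Ballet): (12, 4) - no unilateral deviation beneficial
(Boxing, Boxing): (4, 12) - no unilateral deviation beneficial
Mixed NE: P1 plays Ballet with p = 0.75, P2 plays Ballet with q = 0.25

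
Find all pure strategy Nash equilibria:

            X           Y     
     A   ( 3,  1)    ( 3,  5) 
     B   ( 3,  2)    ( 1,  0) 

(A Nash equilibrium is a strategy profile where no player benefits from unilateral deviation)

Nash equilibrium: (A, Y), (B, X)

Work:
Best responses:
  P1 vs X: payoffs [3, 3] → best response A/B (payoff 3)
  P1 vs Y: payoffs [3, 1] → best response A (payoff 3)
  P2 vs A: payoffs [1, 5] → best response Y (payoff 5)
  P2 vs B: payoffs [2, 0] → best response X (payoff 2)
Mutual best responses: (A,Y), (B,X) → Nash equilibria.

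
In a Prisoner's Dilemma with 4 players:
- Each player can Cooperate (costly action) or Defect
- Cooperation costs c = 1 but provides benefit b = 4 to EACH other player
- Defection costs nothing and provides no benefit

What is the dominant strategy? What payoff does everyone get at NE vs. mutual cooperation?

Dominant: Defect; NE payoff = 0; Coop payoff = 11

Work:
Defect dominates (saves cost c = 1, benefit to others is external)
NE: All defect → everyone gets 0
If all cooperate: each receives (3)×4 - 1 = 11
Social dilemma: 11 > 0 but NE gives 0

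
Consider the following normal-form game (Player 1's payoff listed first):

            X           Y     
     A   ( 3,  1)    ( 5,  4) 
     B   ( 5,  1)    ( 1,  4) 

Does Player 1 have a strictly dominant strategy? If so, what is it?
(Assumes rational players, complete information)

No strictly dominant strategy exists for Player 1

Work:
A strategy strictly dominates another if it gives a strictly higher payoff against every opponent action. Compare each pair of P1's strategies column-by-column:
  A vs B: [3 vs 5, 5 vs 1] → A does not strictly dominate B (column X: 3 ≤ 5)
  B vs A: [5 vs 3, 1 vs 5] → B does not strictly dominate A (column Y: 1 ≤ 5)
No single strategy strictly dominates all others → no strictly dominant strategy.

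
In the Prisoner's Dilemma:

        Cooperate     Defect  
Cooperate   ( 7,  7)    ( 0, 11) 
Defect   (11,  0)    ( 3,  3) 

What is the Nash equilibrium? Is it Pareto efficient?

(Defect, Defect) is NE; not Pareto efficient

Work:
Defect dominates Cooperate for both players:
If P2 cooperates: Defect (11) > Cooperate (7)
If P2 defects: Defect (3) > Cooperate (0)
NE: (Defect, Defect) with payoff (3, 3)
But (Cooperate, Cooperate) = (7, 7) Pareto dominates (3, 3)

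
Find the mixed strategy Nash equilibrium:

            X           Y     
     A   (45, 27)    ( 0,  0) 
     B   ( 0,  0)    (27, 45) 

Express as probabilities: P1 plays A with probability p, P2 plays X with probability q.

p = 0.625, q = 0.375

Work:
Find probabilities that make opponent indifferent:
P2 chooses q to make P1 indifferent between A and B
P1 chooses p to make P2 indifferent between X and Y
Mixed NE: P1 plays (A: 0.625, B: 0.375), P2 plays (X: 0.375, Y: 0.625)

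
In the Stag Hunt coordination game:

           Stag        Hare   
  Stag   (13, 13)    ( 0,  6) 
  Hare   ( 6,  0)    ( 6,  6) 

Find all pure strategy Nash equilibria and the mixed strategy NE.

Pure NE: (Stag, Stag) and (Hare, Hare); Mixed NE: p = 0.4615, q = 0.4615

Work:
Check pure NE:
(Stag, Stag): (13, 13) - no unilateral deviation beneficial
(Hare, Hare): (6, 6) - no unilateral deviation beneficial
Mixed NE: P1 plays Stag with p = 0.4615, P2 plays Stag with q = 0.4615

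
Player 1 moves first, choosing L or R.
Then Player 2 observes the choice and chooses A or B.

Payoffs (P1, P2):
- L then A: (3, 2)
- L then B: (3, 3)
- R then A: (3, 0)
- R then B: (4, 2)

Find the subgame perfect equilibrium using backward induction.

P1 plays R, P2 plays B after L and B after R; Payoff (4, 2)

Work:
Backward induction:
After L: P2 chooses B → P1 gets 3
After R: P2 chooses B → P1 gets 4
P1 chooses R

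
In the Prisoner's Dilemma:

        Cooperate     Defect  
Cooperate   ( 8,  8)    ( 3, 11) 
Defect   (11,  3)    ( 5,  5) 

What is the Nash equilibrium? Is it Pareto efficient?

(Defect, Defect) is NE; not Pareto efficient

Work:
Defect dominates Cooperate for both players:
If P2 cooperates: Defect (11) > Cooperate (8)
If P2 defects: Defect (5) > Cooperate (3)
NE: (Defect, Defect) with payoff (5, 5)
But (Cooperate, Cooperate) = (8, 8) Pareto dominates (5, 5)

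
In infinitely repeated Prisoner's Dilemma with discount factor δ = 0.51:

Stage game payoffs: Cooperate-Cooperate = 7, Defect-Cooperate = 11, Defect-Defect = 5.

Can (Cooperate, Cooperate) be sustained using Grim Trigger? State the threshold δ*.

δ* = 0.6667; since δ = 0.51 < 0.6667, cooperation cannot be sustained

Work:
For Grim Trigger:
Cooperate forever: 7/(1-δ)
Defect then punished: 11 + 5·δ/(1-δ)
Need: 7/(1-δ) ≥ 11 + 5·δ/(1-δ)
Solving: δ ≥ (T-R)/(T-P) = (11-7)/(11-5) = 0.6667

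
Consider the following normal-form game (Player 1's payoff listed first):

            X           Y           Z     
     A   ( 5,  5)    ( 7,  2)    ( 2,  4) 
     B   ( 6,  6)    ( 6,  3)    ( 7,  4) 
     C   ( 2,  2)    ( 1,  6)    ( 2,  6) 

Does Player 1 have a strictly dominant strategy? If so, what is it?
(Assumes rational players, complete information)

No strictly dominant strategy exists for Player 1

Work:
A strategy strictly dominates another if it gives a strictly higher payoff against every opponent action. Compare each pair of P1's strategies column-by-column:
  A vs B: [5 vs 6, 7 vs 6, 2 vs 7] → A does not strictly dominate B (column X: 5 ≤ 6)
  A vs C: [5 vs 2, 7 vs 1, 2 vs 2] → A does not strictly dominate C (column Z: 2 ≤ 2)
  B vs A: [6 vs 5, 6 vs 7, 7 vs 2] → B does not strictly dominate A (column Y: 6 ≤ 7)
  B vs C: [6 vs 2, 6 vs 1, 7 vs 2] → B strictly dominates C
  C vs A: [2 vs 5, 1 vs 7, 2 vs 2] → C does not strictly dominate A (column X: 2 ≤ 5)
  C vs B: [2 vs 6, 1 vs 6, 2 vs 7] → C does not strictly dominate B (column X: 2 ≤ 6)
No single strategy strictly dominates all others → no strictly dominant strategy.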